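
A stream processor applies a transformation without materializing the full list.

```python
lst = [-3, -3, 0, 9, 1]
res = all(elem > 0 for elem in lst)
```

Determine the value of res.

Step 1: Check elem > 0 for each element in [-3, -3, 0, 9, 1]:
  -3 > 0: False
  -3 > 0: False
  0 > 0: False
  9 > 0: True
  1 > 0: True
Step 2: all() returns False.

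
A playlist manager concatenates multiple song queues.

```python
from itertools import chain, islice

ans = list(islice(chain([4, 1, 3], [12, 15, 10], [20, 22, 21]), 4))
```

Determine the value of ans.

Step 1: chain([4, 1, 3], [12, 15, 10], [20, 22, 21]) = [4, 1, 3, 12, 15, 10, 20, 22, 21].
Step 2: islice takes first 4 elements: [4, 1, 3, 12].
Therefore ans = [4, 1, 3, 12].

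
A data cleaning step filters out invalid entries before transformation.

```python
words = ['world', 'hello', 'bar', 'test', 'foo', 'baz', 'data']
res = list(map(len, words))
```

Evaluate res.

Step 1: Map len() to each word:
  'world' -> 5
  'hello' -> 5
  'bar' -> 3
  'test' -> 4
  'foo' -> 3
  'baz' -> 3
  'data' -> 4
Therefore res = [5, 5, 3, 4, 3, 3, 4].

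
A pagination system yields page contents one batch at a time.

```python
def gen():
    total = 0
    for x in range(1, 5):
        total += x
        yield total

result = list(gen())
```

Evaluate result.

Step 1: Generator accumulates running sum:
  x=1: total = 1, yield 1
  x=2: total = 3, yield 3
  x=3: total = 6, yield 6
  x=4: total = 10, yield 10
Therefore result = [1, 3, 6, 10].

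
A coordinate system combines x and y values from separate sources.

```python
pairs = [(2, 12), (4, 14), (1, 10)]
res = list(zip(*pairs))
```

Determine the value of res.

Step 1: zip(*pairs) transposes: unzips [(2, 12), (4, 14), (1, 10)] into separate sequences.
Step 2: First elements: (2, 4, 1), second elements: (12, 14, 10).
Therefore res = [(2, 4, 1), (12, 14, 10)].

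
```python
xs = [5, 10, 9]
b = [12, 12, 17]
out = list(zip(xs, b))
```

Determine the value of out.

Step 1: zip pairs elements at same index:
  Index 0: (5, 12)
  Index 1: (10, 12)
  Index 2: (9, 17)
Therefore out = [(5, 12), (10, 12), (9, 17)].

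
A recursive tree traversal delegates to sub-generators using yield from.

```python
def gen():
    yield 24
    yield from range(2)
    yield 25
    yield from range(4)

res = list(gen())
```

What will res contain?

Step 1: Trace yields in order:
  yield 24
  yield 0
  yield 1
  yield 25
  yield 0
  yield 1
  yield 2
  yield 3
Therefore res = [24, 0, 1, 25, 0, 1, 2, 3].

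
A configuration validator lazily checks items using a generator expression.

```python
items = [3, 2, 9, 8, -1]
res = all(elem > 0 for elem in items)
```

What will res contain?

Step 1: Check elem > 0 for each element in [3, 2, 9, 8, -1]:
  3 > 0: True
  2 > 0: True
  9 > 0: True
  8 > 0: True
  -1 > 0: False
Step 2: all() returns False.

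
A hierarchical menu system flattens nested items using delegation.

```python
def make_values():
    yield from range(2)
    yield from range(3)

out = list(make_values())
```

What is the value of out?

Step 1: Trace yields in order:
  yield 0
  yield 1
  yield 0
  yield 1
  yield 2
Therefore out = [0, 1, 0, 1, 2].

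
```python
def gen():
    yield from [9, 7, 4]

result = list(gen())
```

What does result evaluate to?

Step 1: yield from delegates to the iterable, yielding each element.
Step 2: Collected values: [9, 7, 4].
Therefore result = [9, 7, 4].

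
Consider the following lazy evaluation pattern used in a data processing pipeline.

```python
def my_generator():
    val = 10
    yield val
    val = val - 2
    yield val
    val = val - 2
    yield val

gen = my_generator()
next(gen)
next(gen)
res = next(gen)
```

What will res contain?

Step 1: Trace through generator execution:
  Yield 1: val starts at 10, yield 10
  Yield 2: val = 10 - 2 = 8, yield 8
  Yield 3: val = 8 - 2 = 6, yield 6
Step 2: First next() gets 10, second next() gets the second value, third next() yields 6.
Therefore res = 6.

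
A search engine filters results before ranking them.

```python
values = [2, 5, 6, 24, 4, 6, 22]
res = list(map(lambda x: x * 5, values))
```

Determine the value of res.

Step 1: Apply lambda x: x * 5 to each element:
  2 -> 10
  5 -> 25
  6 -> 30
  24 -> 120
  4 -> 20
  6 -> 30
  22 -> 110
Therefore res = [10, 25, 30, 120, 20, 30, 110].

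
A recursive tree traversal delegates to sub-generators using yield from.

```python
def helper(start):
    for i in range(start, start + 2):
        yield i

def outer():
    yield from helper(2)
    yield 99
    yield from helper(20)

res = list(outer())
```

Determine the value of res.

Step 1: outer() delegates to helper(2):
  yield 2
  yield 3
Step 2: yield 99
Step 3: Delegates to helper(20):
  yield 20
  yield 21
Therefore res = [2, 3, 99, 20, 21].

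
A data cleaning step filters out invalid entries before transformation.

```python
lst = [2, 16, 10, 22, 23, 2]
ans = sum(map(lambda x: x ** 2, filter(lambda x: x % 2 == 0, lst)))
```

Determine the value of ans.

Step 1: Filter even numbers from [2, 16, 10, 22, 23, 2]: [2, 16, 10, 22, 2]
Step 2: Square each: [4, 256, 100, 484, 4]
Step 3: Sum = 848.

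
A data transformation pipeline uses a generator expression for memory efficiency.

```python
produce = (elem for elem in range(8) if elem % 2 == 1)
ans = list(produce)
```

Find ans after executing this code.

Step 1: Filter range(8) keeping only odd values:
  elem=0: even, excluded
  elem=1: odd, included
  elem=2: even, excluded
  elem=3: odd, included
  elem=4: even, excluded
  elem=5: odd, included
  elem=6: even, excluded
  elem=7: odd, included
Therefore ans = [1, 3, 5, 7].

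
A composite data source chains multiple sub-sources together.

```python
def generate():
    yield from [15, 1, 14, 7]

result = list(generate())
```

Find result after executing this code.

Step 1: yield from delegates to the iterable, yielding each element.
Step 2: Collected values: [15, 1, 14, 7].
Therefore result = [15, 1, 14, 7].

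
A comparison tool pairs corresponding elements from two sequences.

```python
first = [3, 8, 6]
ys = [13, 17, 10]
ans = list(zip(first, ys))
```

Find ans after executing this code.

Step 1: zip pairs elements at same index:
  Index 0: (3, 13)
  Index 1: (8, 17)
  Index 2: (6, 10)
Therefore ans = [(3, 13), (8, 17), (6, 10)].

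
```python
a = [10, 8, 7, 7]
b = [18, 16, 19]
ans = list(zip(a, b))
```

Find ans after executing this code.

Step 1: zip stops at shortest (len(a)=4, len(b)=3):
  Index 0: (10, 18)
  Index 1: (8, 16)
  Index 2: (7, 19)
Step 2: Last element of a (7) has no pair, dropped.
Therefore ans = [(10, 18), (8, 16), (7, 19)].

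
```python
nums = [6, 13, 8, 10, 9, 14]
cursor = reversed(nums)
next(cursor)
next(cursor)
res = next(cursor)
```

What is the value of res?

Step 1: reversed([6, 13, 8, 10, 9, 14]) gives iterator: [14, 9, 10, 8, 13, 6].
Step 2: First next() = 14, second next() = 9.
Step 3: Third next() = 10.
Therefore res = 10.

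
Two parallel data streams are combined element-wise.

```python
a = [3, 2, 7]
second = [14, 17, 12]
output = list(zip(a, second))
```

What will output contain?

Step 1: zip pairs elements at same index:
  Index 0: (3, 14)
  Index 1: (2, 17)
  Index 2: (7, 12)
Therefore output = [(3, 14), (2, 17), (7, 12)].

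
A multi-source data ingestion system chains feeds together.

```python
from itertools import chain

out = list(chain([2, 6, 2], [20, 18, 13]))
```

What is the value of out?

Step 1: chain() concatenates iterables: [2, 6, 2] + [20, 18, 13].
Therefore out = [2, 6, 2, 20, 18, 13].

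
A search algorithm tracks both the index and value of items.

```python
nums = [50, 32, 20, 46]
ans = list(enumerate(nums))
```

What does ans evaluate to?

Step 1: enumerate pairs each element with its index:
  (0, 50)
  (1, 32)
  (2, 20)
  (3, 46)
Therefore ans = [(0, 50), (1, 32), (2, 20), (3, 46)].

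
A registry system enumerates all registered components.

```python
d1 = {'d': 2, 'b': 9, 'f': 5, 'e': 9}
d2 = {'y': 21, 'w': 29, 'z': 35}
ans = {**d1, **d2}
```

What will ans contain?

Step 1: Merge d1 and d2 (d2 values override on key conflicts).
Step 2: d1 has keys ['d', 'b', 'f', 'e'], d2 has keys ['y', 'w', 'z'].
Therefore ans = {'d': 2, 'b': 9, 'f': 5, 'e': 9, 'y': 21, 'w': 29, 'z': 35}.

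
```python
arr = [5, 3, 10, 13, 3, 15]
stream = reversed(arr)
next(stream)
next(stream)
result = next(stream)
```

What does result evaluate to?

Step 1: reversed([5, 3, 10, 13, 3, 15]) gives iterator: [15, 3, 13, 10, 3, 5].
Step 2: First next() = 15, second next() = 3.
Step 3: Third next() = 13.
Therefore result = 13.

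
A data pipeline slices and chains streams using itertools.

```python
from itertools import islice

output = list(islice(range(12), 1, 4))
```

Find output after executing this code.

Step 1: islice(range(12), 1, 4) takes elements at indices [1, 4).
Step 2: Elements: [1, 2, 3].
Therefore output = [1, 2, 3].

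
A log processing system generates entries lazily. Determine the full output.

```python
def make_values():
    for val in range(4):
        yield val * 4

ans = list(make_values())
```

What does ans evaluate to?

Step 1: For each val in range(4), yield val * 4:
  val=0: yield 0 * 4 = 0
  val=1: yield 1 * 4 = 4
  val=2: yield 2 * 4 = 8
  val=3: yield 3 * 4 = 12
Therefore ans = [0, 4, 8, 12].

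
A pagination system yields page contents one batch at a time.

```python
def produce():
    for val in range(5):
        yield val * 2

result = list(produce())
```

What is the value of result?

Step 1: For each val in range(5), yield val * 2:
  val=0: yield 0 * 2 = 0
  val=1: yield 1 * 2 = 2
  val=2: yield 2 * 2 = 4
  val=3: yield 3 * 2 = 6
  val=4: yield 4 * 2 = 8
Therefore result = [0, 2, 4, 6, 8].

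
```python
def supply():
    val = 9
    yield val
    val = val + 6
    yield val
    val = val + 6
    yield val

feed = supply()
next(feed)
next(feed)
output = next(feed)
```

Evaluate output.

Step 1: Trace through generator execution:
  Yield 1: val starts at 9, yield 9
  Yield 2: val = 9 + 6 = 15, yield 15
  Yield 3: val = 15 + 6 = 21, yield 21
Step 2: First next() gets 9, second next() gets the second value, third next() yields 21.
Therefore output = 21.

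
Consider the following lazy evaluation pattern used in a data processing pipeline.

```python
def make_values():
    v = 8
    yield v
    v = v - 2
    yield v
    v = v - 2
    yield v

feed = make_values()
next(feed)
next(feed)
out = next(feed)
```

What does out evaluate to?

Step 1: Trace through generator execution:
  Yield 1: v starts at 8, yield 8
  Yield 2: v = 8 - 2 = 6, yield 6
  Yield 3: v = 6 - 2 = 4, yield 4
Step 2: First next() gets 8, second next() gets the second value, third next() yields 4.
Therefore out = 4.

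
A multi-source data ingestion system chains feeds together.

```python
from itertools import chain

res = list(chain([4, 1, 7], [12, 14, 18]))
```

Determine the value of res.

Step 1: chain() concatenates iterables: [4, 1, 7] + [12, 14, 18].
Therefore res = [4, 1, 7, 12, 14, 18].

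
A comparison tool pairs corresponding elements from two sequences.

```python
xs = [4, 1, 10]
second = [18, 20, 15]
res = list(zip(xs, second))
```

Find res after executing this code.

Step 1: zip pairs elements at same index:
  Index 0: (4, 18)
  Index 1: (1, 20)
  Index 2: (10, 15)
Therefore res = [(4, 18), (1, 20), (10, 15)].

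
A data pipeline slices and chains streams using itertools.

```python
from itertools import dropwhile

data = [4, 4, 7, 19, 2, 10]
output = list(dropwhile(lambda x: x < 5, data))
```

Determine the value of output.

Step 1: dropwhile drops elements while < 5:
  4 < 5: dropped
  4 < 5: dropped
  7: kept (dropping stopped)
Step 2: Remaining elements kept regardless of condition.
Therefore output = [7, 19, 2, 10].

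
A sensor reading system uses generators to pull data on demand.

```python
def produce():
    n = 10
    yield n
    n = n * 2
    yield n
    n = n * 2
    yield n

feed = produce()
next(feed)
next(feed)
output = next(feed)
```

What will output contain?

Step 1: Trace through generator execution:
  Yield 1: n starts at 10, yield 10
  Yield 2: n = 10 * 2 = 20, yield 20
  Yield 3: n = 20 * 2 = 40, yield 40
Step 2: First next() gets 10, second next() gets the second value, third next() yields 40.
Therefore output = 40.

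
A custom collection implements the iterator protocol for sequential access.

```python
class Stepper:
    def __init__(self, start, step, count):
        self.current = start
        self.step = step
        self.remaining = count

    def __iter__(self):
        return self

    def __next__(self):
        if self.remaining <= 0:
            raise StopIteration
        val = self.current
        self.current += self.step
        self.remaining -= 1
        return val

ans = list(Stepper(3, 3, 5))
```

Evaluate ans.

Step 1: Stepper starts at 3, increments by 3, for 5 steps:
  Yield 3, then current += 3
  Yield 6, then current += 3
  Yield 9, then current += 3
  Yield 12, then current += 3
  Yield 15, then current += 3
Therefore ans = [3, 6, 9, 12, 15].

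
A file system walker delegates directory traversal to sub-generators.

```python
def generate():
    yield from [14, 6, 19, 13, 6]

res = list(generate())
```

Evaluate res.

Step 1: yield from delegates to the iterable, yielding each element.
Step 2: Collected values: [14, 6, 19, 13, 6].
Therefore res = [14, 6, 19, 13, 6].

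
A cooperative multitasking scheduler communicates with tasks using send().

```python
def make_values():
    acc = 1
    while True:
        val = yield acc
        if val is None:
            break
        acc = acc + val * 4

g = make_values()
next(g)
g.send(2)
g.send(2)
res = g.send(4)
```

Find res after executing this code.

Step 1: next() -> yield acc=1.
Step 2: send(2) -> val=2, acc = 1 + 2*4 = 9, yield 9.
Step 3: send(2) -> val=2, acc = 9 + 2*4 = 17, yield 17.
Step 4: send(4) -> val=4, acc = 17 + 4*4 = 33, yield 33.
Therefore res = 33.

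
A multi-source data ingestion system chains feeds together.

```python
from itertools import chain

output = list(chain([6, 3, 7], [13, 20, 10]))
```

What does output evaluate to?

Step 1: chain() concatenates iterables: [6, 3, 7] + [13, 20, 10].
Therefore output = [6, 3, 7, 13, 20, 10].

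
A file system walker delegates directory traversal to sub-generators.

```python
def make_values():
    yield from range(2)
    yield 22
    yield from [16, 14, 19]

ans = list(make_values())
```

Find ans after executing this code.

Step 1: Trace yields in order:
  yield 0
  yield 1
  yield 22
  yield 16
  yield 14
  yield 19
Therefore ans = [0, 1, 22, 16, 14, 19].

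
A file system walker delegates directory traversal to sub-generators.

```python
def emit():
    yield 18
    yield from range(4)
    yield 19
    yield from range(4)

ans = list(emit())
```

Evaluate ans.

Step 1: Trace yields in order:
  yield 18
  yield 0
  yield 1
  yield 2
  yield 3
  yield 19
  yield 0
  yield 1
  yield 2
  yield 3
Therefore ans = [18, 0, 1, 2, 3, 19, 0, 1, 2, 3].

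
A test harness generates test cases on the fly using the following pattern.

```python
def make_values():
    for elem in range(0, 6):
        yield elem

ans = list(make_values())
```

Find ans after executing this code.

Step 1: The generator yields each value from range(0, 6).
Step 2: list() consumes all yields: [0, 1, 2, 3, 4, 5].
Therefore ans = [0, 1, 2, 3, 4, 5].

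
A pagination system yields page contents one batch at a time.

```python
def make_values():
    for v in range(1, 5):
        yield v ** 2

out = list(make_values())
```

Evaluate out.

Step 1: For each v in range(1, 5), yield v**2:
  v=1: yield 1**2 = 1
  v=2: yield 2**2 = 4
  v=3: yield 3**2 = 9
  v=4: yield 4**2 = 16
Therefore out = [1, 4, 9, 16].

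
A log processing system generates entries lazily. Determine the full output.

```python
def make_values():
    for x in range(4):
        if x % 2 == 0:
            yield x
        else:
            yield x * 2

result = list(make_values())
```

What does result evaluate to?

Step 1: For each x in range(4), yield x if even, else x*2:
  x=0 (even): yield 0
  x=1 (odd): yield 1*2 = 2
  x=2 (even): yield 2
  x=3 (odd): yield 3*2 = 6
Therefore result = [0, 2, 2, 6].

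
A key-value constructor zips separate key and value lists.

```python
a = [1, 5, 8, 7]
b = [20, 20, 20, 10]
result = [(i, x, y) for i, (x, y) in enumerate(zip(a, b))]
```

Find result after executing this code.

Step 1: enumerate(zip(a, b)) gives index with paired elements:
  i=0: (1, 20)
  i=1: (5, 20)
  i=2: (8, 20)
  i=3: (7, 10)
Therefore result = [(0, 1, 20), (1, 5, 20), (2, 8, 20), (3, 7, 10)].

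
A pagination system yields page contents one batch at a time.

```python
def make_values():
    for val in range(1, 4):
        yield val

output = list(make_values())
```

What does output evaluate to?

Step 1: The generator yields each value from range(1, 4).
Step 2: list() consumes all yields: [1, 2, 3].
Therefore output = [1, 2, 3].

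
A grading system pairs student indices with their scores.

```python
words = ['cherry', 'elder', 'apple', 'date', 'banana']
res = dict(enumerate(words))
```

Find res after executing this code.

Step 1: enumerate pairs indices with words:
  0 -> 'cherry'
  1 -> 'elder'
  2 -> 'apple'
  3 -> 'date'
  4 -> 'banana'
Therefore res = {0: 'cherry', 1: 'elder', 2: 'apple', 3: 'date', 4: 'banana'}.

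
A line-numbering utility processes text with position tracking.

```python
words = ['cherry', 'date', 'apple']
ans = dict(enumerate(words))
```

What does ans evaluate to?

Step 1: enumerate pairs indices with words:
  0 -> 'cherry'
  1 -> 'date'
  2 -> 'apple'
Therefore ans = {0: 'cherry', 1: 'date', 2: 'apple'}.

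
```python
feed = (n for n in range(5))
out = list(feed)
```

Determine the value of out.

Step 1: Generator expression iterates range(5): [0, 1, 2, 3, 4].
Step 2: list() collects all values.
Therefore out = [0, 1, 2, 3, 4].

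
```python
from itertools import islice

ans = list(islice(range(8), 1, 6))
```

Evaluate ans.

Step 1: islice(range(8), 1, 6) takes elements at indices [1, 6).
Step 2: Elements: [1, 2, 3, 4, 5].
Therefore ans = [1, 2, 3, 4, 5].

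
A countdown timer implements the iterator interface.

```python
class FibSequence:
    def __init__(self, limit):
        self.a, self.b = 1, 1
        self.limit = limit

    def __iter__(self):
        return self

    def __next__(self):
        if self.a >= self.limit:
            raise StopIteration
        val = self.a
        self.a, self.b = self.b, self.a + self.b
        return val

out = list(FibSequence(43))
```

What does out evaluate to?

Step 1: Fibonacci-like sequence (a=1, b=1) until >= 43:
  Yield 1, then a,b = 1,2
  Yield 1, then a,b = 2,3
  Yield 2, then a,b = 3,5
  Yield 3, then a,b = 5,8
  Yield 5, then a,b = 8,13
  Yield 8, then a,b = 13,21
  Yield 13, then a,b = 21,34
  Yield 21, then a,b = 34,55
  Yield 34, then a,b = 55,89
Step 2: 55 >= 43, stop.
Therefore out = [1, 1, 2, 3, 5, 8, 13, 21, 34].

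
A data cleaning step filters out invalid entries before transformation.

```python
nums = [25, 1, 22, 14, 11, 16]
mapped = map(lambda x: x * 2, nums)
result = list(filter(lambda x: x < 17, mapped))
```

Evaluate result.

Step 1: Map x * 2:
  25 -> 50
  1 -> 2
  22 -> 44
  14 -> 28
  11 -> 22
  16 -> 32
Step 2: Filter for < 17:
  50: removed
  2: kept
  44: removed
  28: removed
  22: removed
  32: removed
Therefore result = [2].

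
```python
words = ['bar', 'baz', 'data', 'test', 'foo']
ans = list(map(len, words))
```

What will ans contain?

Step 1: Map len() to each word:
  'bar' -> 3
  'baz' -> 3
  'data' -> 4
  'test' -> 4
  'foo' -> 3
Therefore ans = [3, 3, 4, 4, 3].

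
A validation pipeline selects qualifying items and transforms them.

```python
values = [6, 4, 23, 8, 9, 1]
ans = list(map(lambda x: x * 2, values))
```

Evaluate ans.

Step 1: Apply lambda x: x * 2 to each element:
  6 -> 12
  4 -> 8
  23 -> 46
  8 -> 16
  9 -> 18
  1 -> 2
Therefore ans = [12, 8, 46, 16, 18, 2].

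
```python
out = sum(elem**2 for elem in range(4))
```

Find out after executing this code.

Step 1: Compute elem**2 for each elem in range(4):
  elem=0: 0**2 = 0
  elem=1: 1**2 = 1
  elem=2: 2**2 = 4
  elem=3: 3**2 = 9
Step 2: sum = 0 + 1 + 4 + 9 = 14.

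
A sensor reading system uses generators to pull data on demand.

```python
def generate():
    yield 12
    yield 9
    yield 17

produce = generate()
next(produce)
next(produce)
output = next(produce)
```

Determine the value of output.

Step 1: generate() creates a generator.
Step 2: next(produce) yields 12 (consumed and discarded).
Step 3: next(produce) yields 9 (consumed and discarded).
Step 4: next(produce) yields 17, assigned to output.
Therefore output = 17.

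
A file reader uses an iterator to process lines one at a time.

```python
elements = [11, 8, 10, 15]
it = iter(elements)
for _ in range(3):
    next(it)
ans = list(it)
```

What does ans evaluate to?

Step 1: Create iterator over [11, 8, 10, 15].
Step 2: Advance 3 positions (consuming [11, 8, 10]).
Step 3: list() collects remaining elements: [15].
Therefore ans = [15].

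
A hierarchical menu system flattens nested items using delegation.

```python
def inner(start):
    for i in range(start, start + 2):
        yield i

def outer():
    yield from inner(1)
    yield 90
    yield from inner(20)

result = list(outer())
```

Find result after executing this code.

Step 1: outer() delegates to inner(1):
  yield 1
  yield 2
Step 2: yield 90
Step 3: Delegates to inner(20):
  yield 20
  yield 21
Therefore result = [1, 2, 90, 20, 21].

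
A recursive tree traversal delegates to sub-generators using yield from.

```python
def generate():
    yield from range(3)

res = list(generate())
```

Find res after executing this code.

Step 1: yield from delegates to the iterable, yielding each element.
Step 2: Collected values: [0, 1, 2].
Therefore res = [0, 1, 2].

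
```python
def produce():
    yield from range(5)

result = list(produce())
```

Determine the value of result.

Step 1: yield from delegates to the iterable, yielding each element.
Step 2: Collected values: [0, 1, 2, 3, 4].
Therefore result = [0, 1, 2, 3, 4].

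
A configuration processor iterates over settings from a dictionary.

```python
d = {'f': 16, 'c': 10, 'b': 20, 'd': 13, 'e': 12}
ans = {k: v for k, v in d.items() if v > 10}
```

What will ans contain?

Step 1: Filter items where value > 10:
  'f': 16 > 10: kept
  'c': 10 <= 10: removed
  'b': 20 > 10: kept
  'd': 13 > 10: kept
  'e': 12 > 10: kept
Therefore ans = {'f': 16, 'b': 20, 'd': 13, 'e': 12}.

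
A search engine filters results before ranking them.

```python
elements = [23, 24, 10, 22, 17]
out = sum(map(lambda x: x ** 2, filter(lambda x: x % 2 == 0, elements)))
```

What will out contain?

Step 1: Filter even numbers from [23, 24, 10, 22, 17]: [24, 10, 22]
Step 2: Square each: [576, 100, 484]
Step 3: Sum = 1160.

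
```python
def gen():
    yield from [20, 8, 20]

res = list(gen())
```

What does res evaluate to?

Step 1: yield from delegates to the iterable, yielding each element.
Step 2: Collected values: [20, 8, 20].
Therefore res = [20, 8, 20].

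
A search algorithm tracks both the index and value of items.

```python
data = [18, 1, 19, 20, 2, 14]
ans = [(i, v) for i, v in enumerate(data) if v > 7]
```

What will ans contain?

Step 1: Filter enumerate([18, 1, 19, 20, 2, 14]) keeping v > 7:
  (0, 18): 18 > 7, included
  (1, 1): 1 <= 7, excluded
  (2, 19): 19 > 7, included
  (3, 20): 20 > 7, included
  (4, 2): 2 <= 7, excluded
  (5, 14): 14 > 7, included
Therefore ans = [(0, 18), (2, 19), (3, 20), (5, 14)].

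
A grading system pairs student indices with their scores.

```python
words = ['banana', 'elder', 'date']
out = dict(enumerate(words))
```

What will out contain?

Step 1: enumerate pairs indices with words:
  0 -> 'banana'
  1 -> 'elder'
  2 -> 'date'
Therefore out = {0: 'banana', 1: 'elder', 2: 'date'}.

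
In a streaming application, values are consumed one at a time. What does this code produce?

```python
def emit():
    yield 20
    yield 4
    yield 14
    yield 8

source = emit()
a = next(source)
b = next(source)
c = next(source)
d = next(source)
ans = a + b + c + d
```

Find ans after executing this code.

Step 1: Create generator and consume all values:
  a = next(source) = 20
  b = next(source) = 4
  c = next(source) = 14
  d = next(source) = 8
Step 2: ans = 20 + 4 + 14 + 8 = 46.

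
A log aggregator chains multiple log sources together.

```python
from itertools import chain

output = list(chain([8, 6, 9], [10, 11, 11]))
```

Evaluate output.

Step 1: chain() concatenates iterables: [8, 6, 9] + [10, 11, 11].
Therefore output = [8, 6, 9, 10, 11, 11].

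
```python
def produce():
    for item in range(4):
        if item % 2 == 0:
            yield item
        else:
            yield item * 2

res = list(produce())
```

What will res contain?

Step 1: For each item in range(4), yield item if even, else item*2:
  item=0 (even): yield 0
  item=1 (odd): yield 1*2 = 2
  item=2 (even): yield 2
  item=3 (odd): yield 3*2 = 6
Therefore res = [0, 2, 2, 6].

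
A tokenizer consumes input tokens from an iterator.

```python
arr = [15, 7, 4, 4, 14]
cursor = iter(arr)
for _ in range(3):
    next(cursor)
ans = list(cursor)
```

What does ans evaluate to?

Step 1: Create iterator over [15, 7, 4, 4, 14].
Step 2: Advance 3 positions (consuming [15, 7, 4]).
Step 3: list() collects remaining elements: [4, 14].
Therefore ans = [4, 14].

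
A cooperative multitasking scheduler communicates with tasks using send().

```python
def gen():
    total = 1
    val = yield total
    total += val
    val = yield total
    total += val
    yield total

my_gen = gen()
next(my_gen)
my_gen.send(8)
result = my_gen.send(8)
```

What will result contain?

Step 1: next() -> yield total=1.
Step 2: send(8) -> val=8, total = 1+8 = 9, yield 9.
Step 3: send(8) -> val=8, total = 9+8 = 17, yield 17.
Therefore result = 17.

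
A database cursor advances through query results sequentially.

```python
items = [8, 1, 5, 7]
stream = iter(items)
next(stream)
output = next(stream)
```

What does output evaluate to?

Step 1: Create iterator over [8, 1, 5, 7].
Step 2: next() consumes 8.
Step 3: next() returns 1.
Therefore output = 1.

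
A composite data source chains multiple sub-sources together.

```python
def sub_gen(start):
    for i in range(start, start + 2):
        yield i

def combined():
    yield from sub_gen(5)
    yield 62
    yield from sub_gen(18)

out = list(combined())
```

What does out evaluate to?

Step 1: combined() delegates to sub_gen(5):
  yield 5
  yield 6
Step 2: yield 62
Step 3: Delegates to sub_gen(18):
  yield 18
  yield 19
Therefore out = [5, 6, 62, 18, 19].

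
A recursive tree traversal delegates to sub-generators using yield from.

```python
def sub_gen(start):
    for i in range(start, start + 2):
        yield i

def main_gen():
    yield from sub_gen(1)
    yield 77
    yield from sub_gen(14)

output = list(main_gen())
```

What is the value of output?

Step 1: main_gen() delegates to sub_gen(1):
  yield 1
  yield 2
Step 2: yield 77
Step 3: Delegates to sub_gen(14):
  yield 14
  yield 15
Therefore output = [1, 2, 77, 14, 15].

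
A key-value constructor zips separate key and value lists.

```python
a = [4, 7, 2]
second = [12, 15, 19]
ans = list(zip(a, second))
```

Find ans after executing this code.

Step 1: zip pairs elements at same index:
  Index 0: (4, 12)
  Index 1: (7, 15)
  Index 2: (2, 19)
Therefore ans = [(4, 12), (7, 15), (2, 19)].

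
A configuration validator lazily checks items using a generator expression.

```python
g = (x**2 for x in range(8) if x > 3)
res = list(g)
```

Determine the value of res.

Step 1: For range(8), keep x > 3, then square:
  x=0: 0 <= 3, excluded
  x=1: 1 <= 3, excluded
  x=2: 2 <= 3, excluded
  x=3: 3 <= 3, excluded
  x=4: 4 > 3, yield 4**2 = 16
  x=5: 5 > 3, yield 5**2 = 25
  x=6: 6 > 3, yield 6**2 = 36
  x=7: 7 > 3, yield 7**2 = 49
Therefore res = [16, 25, 36, 49].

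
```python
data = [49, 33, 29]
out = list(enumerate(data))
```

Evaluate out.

Step 1: enumerate pairs each element with its index:
  (0, 49)
  (1, 33)
  (2, 29)
Therefore out = [(0, 49), (1, 33), (2, 29)].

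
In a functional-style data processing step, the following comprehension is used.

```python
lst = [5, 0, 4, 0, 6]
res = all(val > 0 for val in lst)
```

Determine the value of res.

Step 1: Check val > 0 for each element in [5, 0, 4, 0, 6]:
  5 > 0: True
  0 > 0: False
  4 > 0: True
  0 > 0: False
  6 > 0: True
Step 2: all() returns False.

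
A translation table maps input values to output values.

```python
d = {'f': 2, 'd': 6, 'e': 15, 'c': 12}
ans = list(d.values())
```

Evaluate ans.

Step 1: d.values() returns the dictionary values in insertion order.
Therefore ans = [2, 6, 15, 12].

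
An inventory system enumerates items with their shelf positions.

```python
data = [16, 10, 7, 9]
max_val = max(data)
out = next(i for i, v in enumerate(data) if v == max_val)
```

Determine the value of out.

Step 1: max([16, 10, 7, 9]) = 16.
Step 2: Find first index where value == 16:
  Index 0: 16 == 16, found!
Therefore out = 0.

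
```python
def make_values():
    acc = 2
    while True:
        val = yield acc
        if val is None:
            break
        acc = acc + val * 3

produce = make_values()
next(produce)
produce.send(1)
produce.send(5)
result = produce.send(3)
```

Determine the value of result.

Step 1: next() -> yield acc=2.
Step 2: send(1) -> val=1, acc = 2 + 1*3 = 5, yield 5.
Step 3: send(5) -> val=5, acc = 5 + 5*3 = 20, yield 20.
Step 4: send(3) -> val=3, acc = 20 + 3*3 = 29, yield 29.
Therefore result = 29.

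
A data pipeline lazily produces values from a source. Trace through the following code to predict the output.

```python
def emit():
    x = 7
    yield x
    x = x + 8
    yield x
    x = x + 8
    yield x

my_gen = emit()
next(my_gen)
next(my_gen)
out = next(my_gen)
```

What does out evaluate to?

Step 1: Trace through generator execution:
  Yield 1: x starts at 7, yield 7
  Yield 2: x = 7 + 8 = 15, yield 15
  Yield 3: x = 15 + 8 = 23, yield 23
Step 2: First next() gets 7, second next() gets the second value, third next() yields 23.
Therefore out = 23.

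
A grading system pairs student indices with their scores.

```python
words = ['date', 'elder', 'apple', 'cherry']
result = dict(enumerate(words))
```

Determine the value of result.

Step 1: enumerate pairs indices with words:
  0 -> 'date'
  1 -> 'elder'
  2 -> 'apple'
  3 -> 'cherry'
Therefore result = {0: 'date', 1: 'elder', 2: 'apple', 3: 'cherry'}.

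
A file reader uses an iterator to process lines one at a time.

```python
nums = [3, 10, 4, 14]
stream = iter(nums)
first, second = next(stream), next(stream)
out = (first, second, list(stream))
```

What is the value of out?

Step 1: Create iterator over [3, 10, 4, 14].
Step 2: first = 3, second = 10.
Step 3: Remaining elements: [4, 14].
Therefore out = (3, 10, [4, 14]).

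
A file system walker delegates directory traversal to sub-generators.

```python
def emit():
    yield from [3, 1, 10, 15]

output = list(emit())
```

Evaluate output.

Step 1: yield from delegates to the iterable, yielding each element.
Step 2: Collected values: [3, 1, 10, 15].
Therefore output = [3, 1, 10, 15].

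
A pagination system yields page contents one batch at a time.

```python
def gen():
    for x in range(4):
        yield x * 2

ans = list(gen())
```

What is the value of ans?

Step 1: For each x in range(4), yield x * 2:
  x=0: yield 0 * 2 = 0
  x=1: yield 1 * 2 = 2
  x=2: yield 2 * 2 = 4
  x=3: yield 3 * 2 = 6
Therefore ans = [0, 2, 4, 6].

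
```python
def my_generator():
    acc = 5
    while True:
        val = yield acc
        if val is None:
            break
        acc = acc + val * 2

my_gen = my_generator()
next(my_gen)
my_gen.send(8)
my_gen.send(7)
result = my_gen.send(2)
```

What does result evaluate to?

Step 1: next() -> yield acc=5.
Step 2: send(8) -> val=8, acc = 5 + 8*2 = 21, yield 21.
Step 3: send(7) -> val=7, acc = 21 + 7*2 = 35, yield 35.
Step 4: send(2) -> val=2, acc = 35 + 2*2 = 39, yield 39.
Therefore result = 39.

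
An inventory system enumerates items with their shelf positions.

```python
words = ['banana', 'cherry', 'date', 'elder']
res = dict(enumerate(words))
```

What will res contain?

Step 1: enumerate pairs indices with words:
  0 -> 'banana'
  1 -> 'cherry'
  2 -> 'date'
  3 -> 'elder'
Therefore res = {0: 'banana', 1: 'cherry', 2: 'date', 3: 'elder'}.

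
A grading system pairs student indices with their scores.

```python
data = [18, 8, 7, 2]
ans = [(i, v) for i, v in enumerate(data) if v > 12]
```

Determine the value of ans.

Step 1: Filter enumerate([18, 8, 7, 2]) keeping v > 12:
  (0, 18): 18 > 12, included
  (1, 8): 8 <= 12, excluded
  (2, 7): 7 <= 12, excluded
  (3, 2): 2 <= 12, excluded
Therefore ans = [(0, 18)].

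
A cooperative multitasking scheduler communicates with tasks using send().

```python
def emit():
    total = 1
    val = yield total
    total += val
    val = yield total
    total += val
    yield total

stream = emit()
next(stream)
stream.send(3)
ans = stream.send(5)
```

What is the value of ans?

Step 1: next() -> yield total=1.
Step 2: send(3) -> val=3, total = 1+3 = 4, yield 4.
Step 3: send(5) -> val=5, total = 4+5 = 9, yield 9.
Therefore ans = 9.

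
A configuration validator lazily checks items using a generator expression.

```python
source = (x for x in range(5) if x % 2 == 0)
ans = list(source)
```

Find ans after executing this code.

Step 1: Filter range(5) keeping only even values:
  x=0: even, included
  x=1: odd, excluded
  x=2: even, included
  x=3: odd, excluded
  x=4: even, included
Therefore ans = [0, 2, 4].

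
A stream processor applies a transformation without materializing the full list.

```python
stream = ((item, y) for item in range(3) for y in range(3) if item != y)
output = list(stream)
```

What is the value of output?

Step 1: Nested generator over range(3) x range(3) where item != y:
  (0, 0): excluded (item == y)
  (0, 1): included
  (0, 2): included
  (1, 0): included
  (1, 1): excluded (item == y)
  (1, 2): included
  (2, 0): included
  (2, 1): included
  (2, 2): excluded (item == y)
Therefore output = [(0, 1), (0, 2), (1, 0), (1, 2), (2, 0), (2, 1)].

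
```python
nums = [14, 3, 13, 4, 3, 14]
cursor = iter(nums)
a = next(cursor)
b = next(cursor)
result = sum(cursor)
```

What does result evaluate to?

Step 1: Create iterator over [14, 3, 13, 4, 3, 14].
Step 2: a = next() = 14, b = next() = 3.
Step 3: sum() of remaining [13, 4, 3, 14] = 34.
Therefore result = 34.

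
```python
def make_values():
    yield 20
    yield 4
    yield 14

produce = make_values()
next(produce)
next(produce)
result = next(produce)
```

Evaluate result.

Step 1: make_values() creates a generator.
Step 2: next(produce) yields 20 (consumed and discarded).
Step 3: next(produce) yields 4 (consumed and discarded).
Step 4: next(produce) yields 14, assigned to result.
Therefore result = 14.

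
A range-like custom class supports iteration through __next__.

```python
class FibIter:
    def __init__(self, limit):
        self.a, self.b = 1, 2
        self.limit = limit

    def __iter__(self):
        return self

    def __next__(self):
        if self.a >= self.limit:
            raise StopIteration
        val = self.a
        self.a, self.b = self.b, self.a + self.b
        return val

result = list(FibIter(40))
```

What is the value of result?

Step 1: Fibonacci-like sequence (a=1, b=2) until >= 40:
  Yield 1, then a,b = 2,3
  Yield 2, then a,b = 3,5
  Yield 3, then a,b = 5,8
  Yield 5, then a,b = 8,13
  Yield 8, then a,b = 13,21
  Yield 13, then a,b = 21,34
  Yield 21, then a,b = 34,55
  Yield 34, then a,b = 55,89
Step 2: 55 >= 40, stop.
Therefore result = [1, 2, 3, 5, 8, 13, 21, 34].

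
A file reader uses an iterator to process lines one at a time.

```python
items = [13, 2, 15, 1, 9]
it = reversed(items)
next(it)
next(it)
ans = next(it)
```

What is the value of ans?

Step 1: reversed([13, 2, 15, 1, 9]) gives iterator: [9, 1, 15, 2, 13].
Step 2: First next() = 9, second next() = 1.
Step 3: Third next() = 15.
Therefore ans = 15.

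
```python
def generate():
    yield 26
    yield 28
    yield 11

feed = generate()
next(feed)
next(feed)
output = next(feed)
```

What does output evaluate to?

Step 1: generate() creates a generator.
Step 2: next(feed) yields 26 (consumed and discarded).
Step 3: next(feed) yields 28 (consumed and discarded).
Step 4: next(feed) yields 11, assigned to output.
Therefore output = 11.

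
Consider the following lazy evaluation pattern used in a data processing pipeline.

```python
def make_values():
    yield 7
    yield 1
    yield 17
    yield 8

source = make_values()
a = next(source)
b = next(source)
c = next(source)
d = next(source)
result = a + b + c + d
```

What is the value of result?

Step 1: Create generator and consume all values:
  a = next(source) = 7
  b = next(source) = 1
  c = next(source) = 17
  d = next(source) = 8
Step 2: result = 7 + 1 + 17 + 8 = 33.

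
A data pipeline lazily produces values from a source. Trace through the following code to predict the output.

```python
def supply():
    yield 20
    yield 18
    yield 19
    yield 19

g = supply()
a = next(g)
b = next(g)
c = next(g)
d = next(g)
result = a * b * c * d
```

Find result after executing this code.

Step 1: Create generator and consume all values:
  a = next(g) = 20
  b = next(g) = 18
  c = next(g) = 19
  d = next(g) = 19
Step 2: result = 20 * 18 * 19 * 19 = 129960.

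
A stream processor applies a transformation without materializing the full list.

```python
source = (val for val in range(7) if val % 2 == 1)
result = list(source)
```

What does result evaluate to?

Step 1: Filter range(7) keeping only odd values:
  val=0: even, excluded
  val=1: odd, included
  val=2: even, excluded
  val=3: odd, included
  val=4: even, excluded
  val=5: odd, included
  val=6: even, excluded
Therefore result = [1, 3, 5].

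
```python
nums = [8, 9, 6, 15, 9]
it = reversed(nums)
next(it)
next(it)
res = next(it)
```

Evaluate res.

Step 1: reversed([8, 9, 6, 15, 9]) gives iterator: [9, 15, 6, 9, 8].
Step 2: First next() = 9, second next() = 15.
Step 3: Third next() = 6.
Therefore res = 6.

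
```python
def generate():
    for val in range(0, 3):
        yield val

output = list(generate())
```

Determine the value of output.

Step 1: The generator yields each value from range(0, 3).
Step 2: list() consumes all yields: [0, 1, 2].
Therefore output = [0, 1, 2].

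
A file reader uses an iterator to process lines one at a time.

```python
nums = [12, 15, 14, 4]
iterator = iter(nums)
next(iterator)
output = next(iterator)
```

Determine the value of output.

Step 1: Create iterator over [12, 15, 14, 4].
Step 2: next() consumes 12.
Step 3: next() returns 15.
Therefore output = 15.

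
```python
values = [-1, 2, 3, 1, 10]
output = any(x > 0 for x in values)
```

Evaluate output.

Step 1: Check x > 0 for each element in [-1, 2, 3, 1, 10]:
  -1 > 0: False
  2 > 0: True
  3 > 0: True
  1 > 0: True
  10 > 0: True
Step 2: any() returns True.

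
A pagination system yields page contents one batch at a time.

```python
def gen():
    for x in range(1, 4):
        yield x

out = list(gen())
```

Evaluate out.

Step 1: The generator yields each value from range(1, 4).
Step 2: list() consumes all yields: [1, 2, 3].
Therefore out = [1, 2, 3].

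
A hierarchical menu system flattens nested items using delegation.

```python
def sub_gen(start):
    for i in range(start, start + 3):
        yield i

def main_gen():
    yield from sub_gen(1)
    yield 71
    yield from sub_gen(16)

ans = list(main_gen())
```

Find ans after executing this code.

Step 1: main_gen() delegates to sub_gen(1):
  yield 1
  yield 2
  yield 3
Step 2: yield 71
Step 3: Delegates to sub_gen(16):
  yield 16
  yield 17
  yield 18
Therefore ans = [1, 2, 3, 71, 16, 17, 18].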